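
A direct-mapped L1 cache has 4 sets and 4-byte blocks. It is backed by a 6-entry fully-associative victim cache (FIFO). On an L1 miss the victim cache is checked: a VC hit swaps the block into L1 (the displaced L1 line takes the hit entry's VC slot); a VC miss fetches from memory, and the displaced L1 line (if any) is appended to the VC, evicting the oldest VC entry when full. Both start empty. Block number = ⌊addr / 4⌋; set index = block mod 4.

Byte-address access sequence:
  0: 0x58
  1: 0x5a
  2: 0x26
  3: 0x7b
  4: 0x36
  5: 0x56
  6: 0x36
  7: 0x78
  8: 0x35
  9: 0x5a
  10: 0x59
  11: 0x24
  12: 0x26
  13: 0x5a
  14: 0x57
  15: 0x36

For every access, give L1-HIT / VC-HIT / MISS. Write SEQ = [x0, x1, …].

SEQ = [MISS, L1-HIT, MISS, MISS, MISS, MISS, VC-HIT, L1-HIT, L1-HIT, VC-HIT, L1-HIT, VC-HIT, L1-HIT, L1-HIT, VC-HIT, VC-HIT]

  [0] addr=0x58 blk=22 s=2: MISS | VC []
  [1] addr=0x5a blk=22 s=2: L1-HIT | VC []
  [2] addr=0x26 blk=9 s=1: MISS | VC []
  [3] addr=0x7b blk=30 s=2: MISS | VC [22]
  [4] addr=0x36 blk=13 s=1: MISS | VC [22, 9]
  [5] addr=0x56 blk=21 s=1: MISS | VC [22, 9, 13]
  [6] addr=0x36 blk=13 s=1: VC-HIT | VC [22, 9, 21]
  [7] addr=0x78 blk=30 s=2: L1-HIT | VC [22, 9, 21]
  [8] addr=0x35 blk=13 s=1: L1-HIT | VC [22, 9, 21]
  [9] addr=0x5a blk=22 s=2: VC-HIT | VC [30, 9, 21]
  [10] addr=0x59 blk=22 s=2: L1-HIT | VC [30, 9, 21]
  [11] addr=0x24 blk=9 s=1: VC-HIT | VC [30, 13, 21]
  [12] addr=0x26 blk=9 s=1: L1-HIT | VC [30, 13, 21]
  [13] addr=0x5a blk=22 s=2: L1-HIT | VC [30, 13, 21]
  [14] addr=0x57 blk=21 s=1: VC-HIT | VC [30, 13, 9]
  [15] addr=0x36 blk=13 s=1: VC-HIT | VC [30, 21, 9]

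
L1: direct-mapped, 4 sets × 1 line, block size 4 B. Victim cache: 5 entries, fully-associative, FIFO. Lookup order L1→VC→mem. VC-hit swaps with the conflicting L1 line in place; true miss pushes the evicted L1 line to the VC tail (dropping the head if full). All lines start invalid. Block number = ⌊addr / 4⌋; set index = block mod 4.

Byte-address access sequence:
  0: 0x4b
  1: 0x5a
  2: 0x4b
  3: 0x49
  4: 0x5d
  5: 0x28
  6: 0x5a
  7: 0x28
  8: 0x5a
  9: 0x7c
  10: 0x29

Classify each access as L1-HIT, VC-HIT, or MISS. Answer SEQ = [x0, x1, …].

SEQ = [MISS, MISS, VC-HIT, L1-HIT, MISS, MISS, VC-HIT, VC-HIT, VC-HIT, MISS, VC-HIT]

0: 0x4b (blk 18, set 2) → MISS  vc=[]
1: 0x5a (blk 22, set 2) → MISS  vc=[18]
2: 0x4b (blk 18, set 2) → VC-HIT  vc=[22]
3: 0x49 (blk 18, set 2) → L1-HIT  vc=[22]
4: 0x5d (blk 23, set 3) → MISS  vc=[22]
5: 0x28 (blk 10, set 2) → MISS  vc=[22, 18]
6: 0x5a (blk 22, set 2) → VC-HIT  vc=[10, 18]
7: 0x28 (blk 10, set 2) → VC-HIT  vc=[22, 18]
8: 0x5a (blk 22, set 2) → VC-HIT  vc=[10, 18]
9: 0x7c (blk 31, set 3) → MISS  vc=[10, 18, 23]
10: 0x29 (blk 10, set 2) → VC-HIT  vc=[22, 18, 23]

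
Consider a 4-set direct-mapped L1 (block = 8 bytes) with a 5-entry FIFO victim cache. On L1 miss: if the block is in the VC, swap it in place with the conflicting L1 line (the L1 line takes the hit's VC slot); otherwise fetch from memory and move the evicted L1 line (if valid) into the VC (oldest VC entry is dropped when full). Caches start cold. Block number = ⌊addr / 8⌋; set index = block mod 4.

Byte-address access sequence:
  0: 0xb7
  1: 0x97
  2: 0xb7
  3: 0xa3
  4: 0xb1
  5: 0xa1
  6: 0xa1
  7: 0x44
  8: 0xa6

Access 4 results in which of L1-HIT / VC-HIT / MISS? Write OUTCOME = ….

  [0] addr=0xb7 blk=22 s=2: MISS | VC []
  [1] addr=0x97 blk=18 s=2: MISS | VC [22]
  [2] addr=0xb7 blk=22 s=2: VC-HIT | VC [18]
  [3] addr=0xa3 blk=20 s=0: MISS | VC [18]
  [4] addr=0xb1 blk=22 s=2: L1-HIT | VC [18]
  [5] addr=0xa1 blk=20 s=0: L1-HIT | VC [18]
  [6] addr=0xa1 blk=20 s=0: L1-HIT | VC [18]
  [7] addr=0x44 blk=8 s=0: MISS | VC [18, 20]
  [8] addr=0xa6 blk=20 s=0: VC-HIT | VC [18, 8]

OUTCOME = L1-HIT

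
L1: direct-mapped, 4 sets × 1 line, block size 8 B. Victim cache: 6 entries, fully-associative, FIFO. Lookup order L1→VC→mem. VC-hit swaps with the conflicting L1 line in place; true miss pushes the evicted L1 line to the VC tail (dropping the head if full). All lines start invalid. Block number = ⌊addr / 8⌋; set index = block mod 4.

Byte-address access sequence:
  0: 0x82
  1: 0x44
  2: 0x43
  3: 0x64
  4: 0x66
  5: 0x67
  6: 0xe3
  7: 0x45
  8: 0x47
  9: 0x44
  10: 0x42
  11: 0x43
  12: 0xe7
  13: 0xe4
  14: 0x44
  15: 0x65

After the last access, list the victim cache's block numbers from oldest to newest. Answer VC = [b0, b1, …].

  [0] addr=0x82 blk=16 s=0: MISS | VC []
  [1] addr=0x44 blk=8 s=0: MISS | VC [16]
  [2] addr=0x43 blk=8 s=0: L1-HIT | VC [16]
  [3] addr=0x64 blk=12 s=0: MISS | VC [16, 8]
  [4] addr=0x66 blk=12 s=0: L1-HIT | VC [16, 8]
  [5] addr=0x67 blk=12 s=0: L1-HIT | VC [16, 8]
  [6] addr=0xe3 blk=28 s=0: MISS | VC [16, 8, 12]
  [7] addr=0x45 blk=8 s=0: VC-HIT | VC [16, 28, 12]
  [8] addr=0x47 blk=8 s=0: L1-HIT | VC [16, 28, 12]
  [9] addr=0x44 blk=8 s=0: L1-HIT | VC [16, 28, 12]
  [10] addr=0x42 blk=8 s=0: L1-HIT | VC [16, 28, 12]
  [11] addr=0x43 blk=8 s=0: L1-HIT | VC [16, 28, 12]
  [12] addr=0xe7 blk=28 s=0: VC-HIT | VC [16, 8, 12]
  [13] addr=0xe4 blk=28 s=0: L1-HIT | VC [16, 8, 12]
  [14] addr=0x44 blk=8 s=0: VC-HIT | VC [16, 28, 12]
  [15] addr=0x65 blk=12 s=0: VC-HIT | VC [16, 28, 8]

VC = [16, 28, 8]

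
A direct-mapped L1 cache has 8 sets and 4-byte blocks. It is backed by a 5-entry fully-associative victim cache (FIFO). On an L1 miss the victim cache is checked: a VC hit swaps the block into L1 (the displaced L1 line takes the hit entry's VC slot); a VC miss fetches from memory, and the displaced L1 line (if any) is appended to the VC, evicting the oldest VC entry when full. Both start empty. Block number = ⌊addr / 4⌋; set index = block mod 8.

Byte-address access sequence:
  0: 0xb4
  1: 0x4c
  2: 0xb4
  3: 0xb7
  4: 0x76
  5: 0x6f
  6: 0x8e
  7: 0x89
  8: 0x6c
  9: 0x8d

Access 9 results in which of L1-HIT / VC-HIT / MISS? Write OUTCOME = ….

OUTCOME = VC-HIT

  [0] addr=0xb4 blk=45 s=5: MISS | VC []
  [1] addr=0x4c blk=19 s=3: MISS | VC []
  [2] addr=0xb4 blk=45 s=5: L1-HIT | VC []
  [3] addr=0xb7 blk=45 s=5: L1-HIT | VC []
  [4] addr=0x76 blk=29 s=5: MISS | VC [45]
  [5] addr=0x6f blk=27 s=3: MISS | VC [45, 19]
  [6] addr=0x8e blk=35 s=3: MISS | VC [45, 19, 27]
  [7] addr=0x89 blk=34 s=2: MISS | VC [45, 19, 27]
  [8] addr=0x6c blk=27 s=3: VC-HIT | VC [45, 19, 35]
  [9] addr=0x8d blk=35 s=3: VC-HIT | VC [45, 19, 27]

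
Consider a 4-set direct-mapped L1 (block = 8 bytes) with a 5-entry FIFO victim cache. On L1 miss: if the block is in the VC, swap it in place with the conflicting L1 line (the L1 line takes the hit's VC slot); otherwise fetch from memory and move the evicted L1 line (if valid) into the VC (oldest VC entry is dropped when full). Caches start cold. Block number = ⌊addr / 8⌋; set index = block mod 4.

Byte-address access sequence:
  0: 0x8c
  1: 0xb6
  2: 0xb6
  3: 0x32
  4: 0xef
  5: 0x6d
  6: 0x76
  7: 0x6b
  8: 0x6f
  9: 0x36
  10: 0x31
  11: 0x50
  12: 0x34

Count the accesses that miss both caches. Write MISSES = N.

  [0] addr=0x8c blk=17 s=1: MISS | VC []
  [1] addr=0xb6 blk=22 s=2: MISS | VC []
  [2] addr=0xb6 blk=22 s=2: L1-HIT | VC []
  [3] addr=0x32 blk=6 s=2: MISS | VC [22]
  [4] addr=0xef blk=29 s=1: MISS | VC [22, 17]
  [5] addr=0x6d blk=13 s=1: MISS | VC [22, 17, 29]
  [6] addr=0x76 blk=14 s=2: MISS | VC [22, 17, 29, 6]
  [7] addr=0x6b blk=13 s=1: L1-HIT | VC [22, 17, 29, 6]
  [8] addr=0x6f blk=13 s=1: L1-HIT | VC [22, 17, 29, 6]
  [9] addr=0x36 blk=6 s=2: VC-HIT | VC [22, 17, 29, 14]
  [10] addr=0x31 blk=6 s=2: L1-HIT | VC [22, 17, 29, 14]
  [11] addr=0x50 blk=10 s=2: MISS | VC [22, 17, 29, 14, 6]
  [12] addr=0x34 blk=6 s=2: VC-HIT | VC [22, 17, 29, 14, 10]

MISSES = 7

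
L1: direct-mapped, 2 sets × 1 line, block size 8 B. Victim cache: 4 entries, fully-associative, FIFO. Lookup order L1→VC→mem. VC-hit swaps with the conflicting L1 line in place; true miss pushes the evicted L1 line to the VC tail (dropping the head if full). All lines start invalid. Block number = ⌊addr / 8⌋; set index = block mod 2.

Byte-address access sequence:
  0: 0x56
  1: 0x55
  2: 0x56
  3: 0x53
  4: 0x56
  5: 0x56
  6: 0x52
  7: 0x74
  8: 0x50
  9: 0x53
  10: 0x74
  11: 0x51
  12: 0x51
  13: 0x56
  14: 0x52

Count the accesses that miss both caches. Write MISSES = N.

MISSES = 2

#0 0x56→b10/s0 MISS; vc=[]
#1 0x55→b10/s0 L1-HIT; vc=[]
#2 0x56→b10/s0 L1-HIT; vc=[]
#3 0x53→b10/s0 L1-HIT; vc=[]
#4 0x56→b10/s0 L1-HIT; vc=[]
#5 0x56→b10/s0 L1-HIT; vc=[]
#6 0x52→b10/s0 L1-HIT; vc=[]
#7 0x74→b14/s0 MISS; vc=[10]
#8 0x50→b10/s0 VC-HIT; vc=[14]
#9 0x53→b10/s0 L1-HIT; vc=[14]
#10 0x74→b14/s0 VC-HIT; vc=[10]
#11 0x51→b10/s0 VC-HIT; vc=[14]
#12 0x51→b10/s0 L1-HIT; vc=[14]
#13 0x56→b10/s0 L1-HIT; vc=[14]
#14 0x52→b10/s0 L1-HIT; vc=[14]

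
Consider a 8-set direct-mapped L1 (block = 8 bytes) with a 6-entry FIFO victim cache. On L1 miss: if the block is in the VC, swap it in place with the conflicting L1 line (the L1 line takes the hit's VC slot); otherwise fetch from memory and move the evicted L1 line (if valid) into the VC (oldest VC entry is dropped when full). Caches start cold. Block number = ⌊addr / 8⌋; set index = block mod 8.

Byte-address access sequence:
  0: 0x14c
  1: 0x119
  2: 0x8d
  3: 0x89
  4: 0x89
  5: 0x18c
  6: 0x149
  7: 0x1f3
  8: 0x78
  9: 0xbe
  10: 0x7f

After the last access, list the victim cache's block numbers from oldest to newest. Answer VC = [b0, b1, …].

VC = [49, 17, 23]

#0 0x14c→b41/s1 MISS; vc=[]
#1 0x119→b35/s3 MISS; vc=[]
#2 0x8d→b17/s1 MISS; vc=[41]
#3 0x89→b17/s1 L1-HIT; vc=[41]
#4 0x89→b17/s1 L1-HIT; vc=[41]
#5 0x18c→b49/s1 MISS; vc=[41,17]
#6 0x149→b41/s1 VC-HIT; vc=[49,17]
#7 0x1f3→b62/s6 MISS; vc=[49,17]
#8 0x78→b15/s7 MISS; vc=[49,17]
#9 0xbe→b23/s7 MISS; vc=[49,17,15]
#10 0x7f→b15/s7 VC-HIT; vc=[49,17,23]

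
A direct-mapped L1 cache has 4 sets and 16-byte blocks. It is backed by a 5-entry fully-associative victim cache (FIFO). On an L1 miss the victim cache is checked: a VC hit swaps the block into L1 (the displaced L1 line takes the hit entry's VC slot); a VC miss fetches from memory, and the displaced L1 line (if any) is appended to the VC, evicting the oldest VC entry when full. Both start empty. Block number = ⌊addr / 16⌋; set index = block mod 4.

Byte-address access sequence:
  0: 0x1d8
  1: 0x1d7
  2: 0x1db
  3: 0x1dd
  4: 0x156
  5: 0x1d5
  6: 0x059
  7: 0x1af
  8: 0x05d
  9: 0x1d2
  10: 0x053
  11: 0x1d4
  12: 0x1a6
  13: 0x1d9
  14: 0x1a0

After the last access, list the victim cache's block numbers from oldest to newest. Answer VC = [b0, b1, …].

VC = [21, 5]

#0 0x1d8→b29/s1 MISS; vc=[]
#1 0x1d7→b29/s1 L1-HIT; vc=[]
#2 0x1db→b29/s1 L1-HIT; vc=[]
#3 0x1dd→b29/s1 L1-HIT; vc=[]
#4 0x156→b21/s1 MISS; vc=[29]
#5 0x1d5→b29/s1 VC-HIT; vc=[21]
#6 0x59→b5/s1 MISS; vc=[21,29]
#7 0x1af→b26/s2 MISS; vc=[21,29]
#8 0x5d→b5/s1 L1-HIT; vc=[21,29]
#9 0x1d2→b29/s1 VC-HIT; vc=[21,5]
#10 0x53→b5/s1 VC-HIT; vc=[21,29]
#11 0x1d4→b29/s1 VC-HIT; vc=[21,5]
#12 0x1a6→b26/s2 L1-HIT; vc=[21,5]
#13 0x1d9→b29/s1 L1-HIT; vc=[21,5]
#14 0x1a0→b26/s2 L1-HIT; vc=[21,5]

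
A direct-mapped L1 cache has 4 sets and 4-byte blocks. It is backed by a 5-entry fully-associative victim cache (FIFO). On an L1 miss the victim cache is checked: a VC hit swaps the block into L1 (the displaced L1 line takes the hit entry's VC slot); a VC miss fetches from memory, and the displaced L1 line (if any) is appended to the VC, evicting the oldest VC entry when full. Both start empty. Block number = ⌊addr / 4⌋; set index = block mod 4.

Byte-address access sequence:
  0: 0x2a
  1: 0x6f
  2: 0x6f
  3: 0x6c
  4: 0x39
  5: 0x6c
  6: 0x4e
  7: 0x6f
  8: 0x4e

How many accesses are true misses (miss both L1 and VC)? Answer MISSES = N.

MISSES = 4

0: 0x2a (blk 10, set 2) → MISS  vc=[]
1: 0x6f (blk 27, set 3) → MISS  vc=[]
2: 0x6f (blk 27, set 3) → L1-HIT  vc=[]
3: 0x6c (blk 27, set 3) → L1-HIT  vc=[]
4: 0x39 (blk 14, set 2) → MISS  vc=[10]
5: 0x6c (blk 27, set 3) → L1-HIT  vc=[10]
6: 0x4e (blk 19, set 3) → MISS  vc=[10, 27]
7: 0x6f (blk 27, set 3) → VC-HIT  vc=[10, 19]
8: 0x4e (blk 19, set 3) → VC-HIT  vc=[10, 27]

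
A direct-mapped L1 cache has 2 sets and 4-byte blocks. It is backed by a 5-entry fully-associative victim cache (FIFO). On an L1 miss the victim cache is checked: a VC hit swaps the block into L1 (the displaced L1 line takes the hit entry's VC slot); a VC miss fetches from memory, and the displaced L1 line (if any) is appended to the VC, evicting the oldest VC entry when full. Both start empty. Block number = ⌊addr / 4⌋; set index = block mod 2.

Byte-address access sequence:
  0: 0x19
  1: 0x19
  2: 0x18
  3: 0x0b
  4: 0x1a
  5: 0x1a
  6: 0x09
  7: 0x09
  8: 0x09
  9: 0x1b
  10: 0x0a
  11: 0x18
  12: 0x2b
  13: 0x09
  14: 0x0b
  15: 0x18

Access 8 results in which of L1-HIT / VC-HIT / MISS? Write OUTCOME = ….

  [0] addr=0x19 blk=6 s=0: MISS | VC []
  [1] addr=0x19 blk=6 s=0: L1-HIT | VC []
  [2] addr=0x18 blk=6 s=0: L1-HIT | VC []
  [3] addr=0xb blk=2 s=0: MISS | VC [6]
  [4] addr=0x1a blk=6 s=0: VC-HIT | VC [2]
  [5] addr=0x1a blk=6 s=0: L1-HIT | VC [2]
  [6] addr=0x9 blk=2 s=0: VC-HIT | VC [6]
  [7] addr=0x9 blk=2 s=0: L1-HIT | VC [6]
  [8] addr=0x9 blk=2 s=0: L1-HIT | VC [6]
  [9] addr=0x1b blk=6 s=0: VC-HIT | VC [2]
  [10] addr=0xa blk=2 s=0: VC-HIT | VC [6]
  [11] addr=0x18 blk=6 s=0: VC-HIT | VC [2]
  [12] addr=0x2b blk=10 s=0: MISS | VC [2, 6]
  [13] addr=0x9 blk=2 s=0: VC-HIT | VC [10, 6]
  [14] addr=0xb blk=2 s=0: L1-HIT | VC [10, 6]
  [15] addr=0x18 blk=6 s=0: VC-HIT | VC [10, 2]

OUTCOME = L1-HIT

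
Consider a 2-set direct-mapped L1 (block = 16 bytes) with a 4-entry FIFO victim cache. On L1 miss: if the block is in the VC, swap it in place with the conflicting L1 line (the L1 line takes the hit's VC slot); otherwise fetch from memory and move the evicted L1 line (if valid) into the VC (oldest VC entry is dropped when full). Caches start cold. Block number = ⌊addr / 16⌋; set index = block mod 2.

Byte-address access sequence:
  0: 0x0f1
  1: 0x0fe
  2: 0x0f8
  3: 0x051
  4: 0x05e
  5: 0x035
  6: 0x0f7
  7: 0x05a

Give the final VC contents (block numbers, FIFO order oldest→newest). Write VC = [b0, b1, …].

#0 0xf1→b15/s1 MISS; vc=[]
#1 0xfe→b15/s1 L1-HIT; vc=[]
#2 0xf8→b15/s1 L1-HIT; vc=[]
#3 0x51→b5/s1 MISS; vc=[15]
#4 0x5e→b5/s1 L1-HIT; vc=[15]
#5 0x35→b3/s1 MISS; vc=[15,5]
#6 0xf7→b15/s1 VC-HIT; vc=[3,5]
#7 0x5a→b5/s1 VC-HIT; vc=[3,15]

VC = [3, 15]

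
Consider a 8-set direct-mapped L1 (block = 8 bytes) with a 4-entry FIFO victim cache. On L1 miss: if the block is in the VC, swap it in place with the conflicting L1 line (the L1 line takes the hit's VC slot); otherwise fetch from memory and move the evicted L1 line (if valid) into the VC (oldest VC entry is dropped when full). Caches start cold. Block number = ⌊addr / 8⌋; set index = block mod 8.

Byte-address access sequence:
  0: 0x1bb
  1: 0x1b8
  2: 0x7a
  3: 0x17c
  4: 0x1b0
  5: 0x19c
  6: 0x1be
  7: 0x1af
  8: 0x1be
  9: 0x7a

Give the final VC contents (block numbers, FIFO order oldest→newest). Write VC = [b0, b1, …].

  [0] addr=0x1bb blk=55 s=7: MISS | VC []
  [1] addr=0x1b8 blk=55 s=7: L1-HIT | VC []
  [2] addr=0x7a blk=15 s=7: MISS | VC [55]
  [3] addr=0x17c blk=47 s=7: MISS | VC [55, 15]
  [4] addr=0x1b0 blk=54 s=6: MISS | VC [55, 15]
  [5] addr=0x19c blk=51 s=3: MISS | VC [55, 15]
  [6] addr=0x1be blk=55 s=7: VC-HIT | VC [47, 15]
  [7] addr=0x1af blk=53 s=5: MISS | VC [47, 15]
  [8] addr=0x1be blk=55 s=7: L1-HIT | VC [47, 15]
  [9] addr=0x7a blk=15 s=7: VC-HIT | VC [47, 55]

VC = [47, 55]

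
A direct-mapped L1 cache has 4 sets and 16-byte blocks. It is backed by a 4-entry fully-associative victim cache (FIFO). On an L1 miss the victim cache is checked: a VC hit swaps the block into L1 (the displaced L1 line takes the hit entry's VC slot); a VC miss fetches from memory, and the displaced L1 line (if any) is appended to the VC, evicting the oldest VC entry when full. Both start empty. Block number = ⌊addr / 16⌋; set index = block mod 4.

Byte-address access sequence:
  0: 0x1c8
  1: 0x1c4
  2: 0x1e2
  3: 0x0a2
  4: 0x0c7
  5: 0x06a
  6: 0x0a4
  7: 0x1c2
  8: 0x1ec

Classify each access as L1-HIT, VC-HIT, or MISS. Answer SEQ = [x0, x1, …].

  [0] addr=0x1c8 blk=28 s=0: MISS | VC []
  [1] addr=0x1c4 blk=28 s=0: L1-HIT | VC []
  [2] addr=0x1e2 blk=30 s=2: MISS | VC []
  [3] addr=0xa2 blk=10 s=2: MISS | VC [30]
  [4] addr=0xc7 blk=12 s=0: MISS | VC [30, 28]
  [5] addr=0x6a blk=6 s=2: MISS | VC [30, 28, 10]
  [6] addr=0xa4 blk=10 s=2: VC-HIT | VC [30, 28, 6]
  [7] addr=0x1c2 blk=28 s=0: VC-HIT | VC [30, 12, 6]
  [8] addr=0x1ec blk=30 s=2: VC-HIT | VC [10, 12, 6]

SEQ = [MISS, L1-HIT, MISS, MISS, MISS, MISS, VC-HIT, VC-HIT, VC-HIT]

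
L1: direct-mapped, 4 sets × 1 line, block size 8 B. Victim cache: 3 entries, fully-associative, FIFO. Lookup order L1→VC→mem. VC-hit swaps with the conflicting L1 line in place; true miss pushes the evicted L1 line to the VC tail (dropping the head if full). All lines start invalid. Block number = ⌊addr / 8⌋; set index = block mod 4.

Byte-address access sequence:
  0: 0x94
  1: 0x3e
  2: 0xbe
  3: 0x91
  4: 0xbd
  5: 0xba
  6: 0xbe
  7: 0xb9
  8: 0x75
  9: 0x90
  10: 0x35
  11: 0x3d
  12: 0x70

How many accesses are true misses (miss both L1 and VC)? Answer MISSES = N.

  [0] addr=0x94 blk=18 s=2: MISS | VC []
  [1] addr=0x3e blk=7 s=3: MISS | VC []
  [2] addr=0xbe blk=23 s=3: MISS | VC [7]
  [3] addr=0x91 blk=18 s=2: L1-HIT | VC [7]
  [4] addr=0xbd blk=23 s=3: L1-HIT | VC [7]
  [5] addr=0xba blk=23 s=3: L1-HIT | VC [7]
  [6] addr=0xbe blk=23 s=3: L1-HIT | VC [7]
  [7] addr=0xb9 blk=23 s=3: L1-HIT | VC [7]
  [8] addr=0x75 blk=14 s=2: MISS | VC [7, 18]
  [9] addr=0x90 blk=18 s=2: VC-HIT | VC [7, 14]
  [10] addr=0x35 blk=6 s=2: MISS | VC [7, 14, 18]
  [11] addr=0x3d blk=7 s=3: VC-HIT | VC [23, 14, 18]
  [12] addr=0x70 blk=14 s=2: VC-HIT | VC [23, 6, 18]

MISSES = 5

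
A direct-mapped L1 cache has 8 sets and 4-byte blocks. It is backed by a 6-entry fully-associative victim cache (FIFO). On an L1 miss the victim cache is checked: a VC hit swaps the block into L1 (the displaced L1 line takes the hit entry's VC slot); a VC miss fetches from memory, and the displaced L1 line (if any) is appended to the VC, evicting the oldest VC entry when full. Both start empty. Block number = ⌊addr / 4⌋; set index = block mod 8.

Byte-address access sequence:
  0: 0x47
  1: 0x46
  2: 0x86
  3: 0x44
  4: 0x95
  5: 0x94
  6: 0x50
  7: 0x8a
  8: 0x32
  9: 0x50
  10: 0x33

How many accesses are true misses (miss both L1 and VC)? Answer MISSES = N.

MISSES = 6

0: 0x47 (blk 17, set 1) → MISS  vc=[]
1: 0x46 (blk 17, set 1) → L1-HIT  vc=[]
2: 0x86 (blk 33, set 1) → MISS  vc=[17]
3: 0x44 (blk 17, set 1) → VC-HIT  vc=[33]
4: 0x95 (blk 37, set 5) → MISS  vc=[33]
5: 0x94 (blk 37, set 5) → L1-HIT  vc=[33]
6: 0x50 (blk 20, set 4) → MISS  vc=[33]
7: 0x8a (blk 34, set 2) → MISS  vc=[33]
8: 0x32 (blk 12, set 4) → MISS  vc=[33, 20]
9: 0x50 (blk 20, set 4) → VC-HIT  vc=[33, 12]
10: 0x33 (blk 12, set 4) → VC-HIT  vc=[33, 20]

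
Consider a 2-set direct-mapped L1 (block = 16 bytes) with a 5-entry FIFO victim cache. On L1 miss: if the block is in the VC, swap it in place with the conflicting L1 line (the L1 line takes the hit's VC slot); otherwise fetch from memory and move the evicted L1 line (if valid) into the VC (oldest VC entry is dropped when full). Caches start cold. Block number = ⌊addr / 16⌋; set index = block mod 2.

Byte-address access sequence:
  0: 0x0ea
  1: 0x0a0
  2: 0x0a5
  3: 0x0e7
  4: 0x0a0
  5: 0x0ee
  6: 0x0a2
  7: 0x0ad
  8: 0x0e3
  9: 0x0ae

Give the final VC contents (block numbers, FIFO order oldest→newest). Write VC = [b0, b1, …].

VC = [14]

#0 0xea→b14/s0 MISS; vc=[]
#1 0xa0→b10/s0 MISS; vc=[14]
#2 0xa5→b10/s0 L1-HIT; vc=[14]
#3 0xe7→b14/s0 VC-HIT; vc=[10]
#4 0xa0→b10/s0 VC-HIT; vc=[14]
#5 0xee→b14/s0 VC-HIT; vc=[10]
#6 0xa2→b10/s0 VC-HIT; vc=[14]
#7 0xad→b10/s0 L1-HIT; vc=[14]
#8 0xe3→b14/s0 VC-HIT; vc=[10]
#9 0xae→b10/s0 VC-HIT; vc=[14]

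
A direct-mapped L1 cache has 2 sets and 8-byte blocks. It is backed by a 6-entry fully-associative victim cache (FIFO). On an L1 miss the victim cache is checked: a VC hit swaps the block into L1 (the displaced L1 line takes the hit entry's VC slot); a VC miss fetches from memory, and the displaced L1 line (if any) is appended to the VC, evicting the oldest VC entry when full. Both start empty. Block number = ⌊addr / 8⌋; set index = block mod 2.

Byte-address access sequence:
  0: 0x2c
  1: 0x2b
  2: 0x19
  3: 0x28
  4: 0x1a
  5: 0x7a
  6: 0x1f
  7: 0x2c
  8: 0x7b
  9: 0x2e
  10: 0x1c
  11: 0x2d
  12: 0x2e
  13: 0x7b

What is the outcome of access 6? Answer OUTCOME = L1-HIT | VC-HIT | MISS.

#0 0x2c→b5/s1 MISS; vc=[]
#1 0x2b→b5/s1 L1-HIT; vc=[]
#2 0x19→b3/s1 MISS; vc=[5]
#3 0x28→b5/s1 VC-HIT; vc=[3]
#4 0x1a→b3/s1 VC-HIT; vc=[5]
#5 0x7a→b15/s1 MISS; vc=[5,3]
#6 0x1f→b3/s1 VC-HIT; vc=[5,15]
#7 0x2c→b5/s1 VC-HIT; vc=[3,15]
#8 0x7b→b15/s1 VC-HIT; vc=[3,5]
#9 0x2e→b5/s1 VC-HIT; vc=[3,15]
#10 0x1c→b3/s1 VC-HIT; vc=[5,15]
#11 0x2d→b5/s1 VC-HIT; vc=[3,15]
#12 0x2e→b5/s1 L1-HIT; vc=[3,15]
#13 0x7b→b15/s1 VC-HIT; vc=[3,5]

OUTCOME = VC-HIT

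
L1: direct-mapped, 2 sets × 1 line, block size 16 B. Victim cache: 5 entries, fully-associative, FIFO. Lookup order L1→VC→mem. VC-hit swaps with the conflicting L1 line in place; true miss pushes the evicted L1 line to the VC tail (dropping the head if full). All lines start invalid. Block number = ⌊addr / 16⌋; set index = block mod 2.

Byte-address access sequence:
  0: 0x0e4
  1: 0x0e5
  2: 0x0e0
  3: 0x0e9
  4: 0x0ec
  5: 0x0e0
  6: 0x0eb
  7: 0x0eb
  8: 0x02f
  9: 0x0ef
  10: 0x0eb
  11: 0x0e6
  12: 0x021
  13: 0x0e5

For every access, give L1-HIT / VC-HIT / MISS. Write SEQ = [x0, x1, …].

SEQ = [MISS, L1-HIT, L1-HIT, L1-HIT, L1-HIT, L1-HIT, L1-HIT, L1-HIT, MISS, VC-HIT, L1-HIT, L1-HIT, VC-HIT, VC-HIT]

0: 0xe4 (blk 14, set 0) → MISS  vc=[]
1: 0xe5 (blk 14, set 0) → L1-HIT  vc=[]
2: 0xe0 (blk 14, set 0) → L1-HIT  vc=[]
3: 0xe9 (blk 14, set 0) → L1-HIT  vc=[]
4: 0xec (blk 14, set 0) → L1-HIT  vc=[]
5: 0xe0 (blk 14, set 0) → L1-HIT  vc=[]
6: 0xeb (blk 14, set 0) → L1-HIT  vc=[]
7: 0xeb (blk 14, set 0) → L1-HIT  vc=[]
8: 0x2f (blk 2, set 0) → MISS  vc=[14]
9: 0xef (blk 14, set 0) → VC-HIT  vc=[2]
10: 0xeb (blk 14, set 0) → L1-HIT  vc=[2]
11: 0xe6 (blk 14, set 0) → L1-HIT  vc=[2]
12: 0x21 (blk 2, set 0) → VC-HIT  vc=[14]
13: 0xe5 (blk 14, set 0) → VC-HIT  vc=[2]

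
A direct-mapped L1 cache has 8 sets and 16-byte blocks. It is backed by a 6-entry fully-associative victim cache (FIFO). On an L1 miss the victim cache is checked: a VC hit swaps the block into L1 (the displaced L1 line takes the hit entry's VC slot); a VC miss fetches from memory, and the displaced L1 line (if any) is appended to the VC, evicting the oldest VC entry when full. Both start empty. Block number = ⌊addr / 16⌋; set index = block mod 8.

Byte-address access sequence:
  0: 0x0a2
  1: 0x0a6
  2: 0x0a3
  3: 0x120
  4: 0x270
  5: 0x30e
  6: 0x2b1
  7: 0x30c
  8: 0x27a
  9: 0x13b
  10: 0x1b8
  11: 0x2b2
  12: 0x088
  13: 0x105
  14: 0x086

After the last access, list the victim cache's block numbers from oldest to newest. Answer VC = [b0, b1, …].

#0 0xa2→b10/s2 MISS; vc=[]
#1 0xa6→b10/s2 L1-HIT; vc=[]
#2 0xa3→b10/s2 L1-HIT; vc=[]
#3 0x120→b18/s2 MISS; vc=[10]
#4 0x270→b39/s7 MISS; vc=[10]
#5 0x30e→b48/s0 MISS; vc=[10]
#6 0x2b1→b43/s3 MISS; vc=[10]
#7 0x30c→b48/s0 L1-HIT; vc=[10]
#8 0x27a→b39/s7 L1-HIT; vc=[10]
#9 0x13b→b19/s3 MISS; vc=[10,43]
#10 0x1b8→b27/s3 MISS; vc=[10,43,19]
#11 0x2b2→b43/s3 VC-HIT; vc=[10,27,19]
#12 0x88→b8/s0 MISS; vc=[10,27,19,48]
#13 0x105→b16/s0 MISS; vc=[10,27,19,48,8]
#14 0x86→b8/s0 VC-HIT; vc=[10,27,19,48,16]

VC = [10, 27, 19, 48, 16]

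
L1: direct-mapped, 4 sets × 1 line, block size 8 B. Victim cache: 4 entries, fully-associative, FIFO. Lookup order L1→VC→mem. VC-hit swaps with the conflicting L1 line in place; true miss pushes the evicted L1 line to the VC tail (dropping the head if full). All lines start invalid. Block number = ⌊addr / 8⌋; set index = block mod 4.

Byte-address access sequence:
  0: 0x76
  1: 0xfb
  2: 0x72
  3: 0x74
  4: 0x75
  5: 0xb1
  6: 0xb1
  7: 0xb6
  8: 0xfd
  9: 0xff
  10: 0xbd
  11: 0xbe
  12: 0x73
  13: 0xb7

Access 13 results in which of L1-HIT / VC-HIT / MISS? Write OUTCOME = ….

OUTCOME = VC-HIT

#0 0x76→b14/s2 MISS; vc=[]
#1 0xfb→b31/s3 MISS; vc=[]
#2 0x72→b14/s2 L1-HIT; vc=[]
#3 0x74→b14/s2 L1-HIT; vc=[]
#4 0x75→b14/s2 L1-HIT; vc=[]
#5 0xb1→b22/s2 MISS; vc=[14]
#6 0xb1→b22/s2 L1-HIT; vc=[14]
#7 0xb6→b22/s2 L1-HIT; vc=[14]
#8 0xfd→b31/s3 L1-HIT; vc=[14]
#9 0xff→b31/s3 L1-HIT; vc=[14]
#10 0xbd→b23/s3 MISS; vc=[14,31]
#11 0xbe→b23/s3 L1-HIT; vc=[14,31]
#12 0x73→b14/s2 VC-HIT; vc=[22,31]
#13 0xb7→b22/s2 VC-HIT; vc=[14,31]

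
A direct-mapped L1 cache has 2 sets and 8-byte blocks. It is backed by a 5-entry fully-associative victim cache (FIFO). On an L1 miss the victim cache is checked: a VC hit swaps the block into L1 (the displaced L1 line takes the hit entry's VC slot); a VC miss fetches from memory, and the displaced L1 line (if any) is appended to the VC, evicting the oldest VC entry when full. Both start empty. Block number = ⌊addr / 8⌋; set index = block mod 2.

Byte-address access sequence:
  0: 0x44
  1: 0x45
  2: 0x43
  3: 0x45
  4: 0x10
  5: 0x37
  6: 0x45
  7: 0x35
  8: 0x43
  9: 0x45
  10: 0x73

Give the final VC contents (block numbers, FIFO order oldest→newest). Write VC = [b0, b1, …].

#0 0x44→b8/s0 MISS; vc=[]
#1 0x45→b8/s0 L1-HIT; vc=[]
#2 0x43→b8/s0 L1-HIT; vc=[]
#3 0x45→b8/s0 L1-HIT; vc=[]
#4 0x10→b2/s0 MISS; vc=[8]
#5 0x37→b6/s0 MISS; vc=[8,2]
#6 0x45→b8/s0 VC-HIT; vc=[6,2]
#7 0x35→b6/s0 VC-HIT; vc=[8,2]
#8 0x43→b8/s0 VC-HIT; vc=[6,2]
#9 0x45→b8/s0 L1-HIT; vc=[6,2]
#10 0x73→b14/s0 MISS; vc=[6,2,8]

VC = [6, 2, 8]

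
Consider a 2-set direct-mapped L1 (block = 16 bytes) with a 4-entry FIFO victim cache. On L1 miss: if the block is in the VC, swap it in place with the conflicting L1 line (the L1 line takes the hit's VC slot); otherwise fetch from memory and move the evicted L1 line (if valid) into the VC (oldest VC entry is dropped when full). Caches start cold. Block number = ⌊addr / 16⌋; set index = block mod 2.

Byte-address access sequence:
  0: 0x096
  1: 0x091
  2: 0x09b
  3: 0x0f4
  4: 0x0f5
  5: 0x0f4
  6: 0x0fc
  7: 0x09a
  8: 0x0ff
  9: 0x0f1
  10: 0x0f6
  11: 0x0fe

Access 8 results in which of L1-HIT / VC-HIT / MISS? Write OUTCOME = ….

#0 0x96→b9/s1 MISS; vc=[]
#1 0x91→b9/s1 L1-HIT; vc=[]
#2 0x9b→b9/s1 L1-HIT; vc=[]
#3 0xf4→b15/s1 MISS; vc=[9]
#4 0xf5→b15/s1 L1-HIT; vc=[9]
#5 0xf4→b15/s1 L1-HIT; vc=[9]
#6 0xfc→b15/s1 L1-HIT; vc=[9]
#7 0x9a→b9/s1 VC-HIT; vc=[15]
#8 0xff→b15/s1 VC-HIT; vc=[9]
#9 0xf1→b15/s1 L1-HIT; vc=[9]
#10 0xf6→b15/s1 L1-HIT; vc=[9]
#11 0xfe→b15/s1 L1-HIT; vc=[9]

OUTCOME = VC-HIT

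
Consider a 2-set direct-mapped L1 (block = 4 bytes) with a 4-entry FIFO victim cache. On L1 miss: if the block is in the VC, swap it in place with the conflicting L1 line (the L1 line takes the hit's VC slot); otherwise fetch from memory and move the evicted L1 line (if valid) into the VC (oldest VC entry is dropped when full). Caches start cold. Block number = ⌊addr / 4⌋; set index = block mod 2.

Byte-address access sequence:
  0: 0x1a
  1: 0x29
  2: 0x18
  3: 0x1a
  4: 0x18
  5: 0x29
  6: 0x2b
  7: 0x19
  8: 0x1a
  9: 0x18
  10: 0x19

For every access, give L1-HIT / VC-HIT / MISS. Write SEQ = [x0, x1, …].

SEQ = [MISS, MISS, VC-HIT, L1-HIT, L1-HIT, VC-HIT, L1-HIT, VC-HIT, L1-HIT, L1-HIT, L1-HIT]

0: 0x1a (blk 6, set 0) → MISS  vc=[]
1: 0x29 (blk 10, set 0) → MISS  vc=[6]
2: 0x18 (blk 6, set 0) → VC-HIT  vc=[10]
3: 0x1a (blk 6, set 0) → L1-HIT  vc=[10]
4: 0x18 (blk 6, set 0) → L1-HIT  vc=[10]
5: 0x29 (blk 10, set 0) → VC-HIT  vc=[6]
6: 0x2b (blk 10, set 0) → L1-HIT  vc=[6]
7: 0x19 (blk 6, set 0) → VC-HIT  vc=[10]
8: 0x1a (blk 6, set 0) → L1-HIT  vc=[10]
9: 0x18 (blk 6, set 0) → L1-HIT  vc=[10]
10: 0x19 (blk 6, set 0) → L1-HIT  vc=[10]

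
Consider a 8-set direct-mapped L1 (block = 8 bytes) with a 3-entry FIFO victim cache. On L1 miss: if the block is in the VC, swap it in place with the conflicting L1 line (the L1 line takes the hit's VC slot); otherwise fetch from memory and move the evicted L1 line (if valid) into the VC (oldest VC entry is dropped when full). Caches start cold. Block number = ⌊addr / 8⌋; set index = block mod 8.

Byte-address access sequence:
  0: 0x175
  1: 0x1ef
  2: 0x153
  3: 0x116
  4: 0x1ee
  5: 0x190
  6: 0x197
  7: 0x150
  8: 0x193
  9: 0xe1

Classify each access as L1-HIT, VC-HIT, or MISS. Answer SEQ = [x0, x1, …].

  [0] addr=0x175 blk=46 s=6: MISS | VC []
  [1] addr=0x1ef blk=61 s=5: MISS | VC []
  [2] addr=0x153 blk=42 s=2: MISS | VC []
  [3] addr=0x116 blk=34 s=2: MISS | VC [42]
  [4] addr=0x1ee blk=61 s=5: L1-HIT | VC [42]
  [5] addr=0x190 blk=50 s=2: MISS | VC [42, 34]
  [6] addr=0x197 blk=50 s=2: L1-HIT | VC [42, 34]
  [7] addr=0x150 blk=42 s=2: VC-HIT | VC [50, 34]
  [8] addr=0x193 blk=50 s=2: VC-HIT | VC [42, 34]
  [9] addr=0xe1 blk=28 s=4: MISS | VC [42, 34]

SEQ = [MISS, MISS, MISS, MISS, L1-HIT, MISS, L1-HIT, VC-HIT, VC-HIT, MISS]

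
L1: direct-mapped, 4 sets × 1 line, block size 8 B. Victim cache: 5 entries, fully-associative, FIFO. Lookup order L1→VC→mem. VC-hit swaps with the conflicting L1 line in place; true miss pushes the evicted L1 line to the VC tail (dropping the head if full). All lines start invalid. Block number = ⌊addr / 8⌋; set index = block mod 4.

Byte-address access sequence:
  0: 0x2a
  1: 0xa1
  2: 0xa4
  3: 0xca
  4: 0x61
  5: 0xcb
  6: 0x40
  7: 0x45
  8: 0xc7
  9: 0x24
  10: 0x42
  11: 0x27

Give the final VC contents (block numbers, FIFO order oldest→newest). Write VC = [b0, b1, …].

0: 0x2a (blk 5, set 1) → MISS  vc=[]
1: 0xa1 (blk 20, set 0) → MISS  vc=[]
2: 0xa4 (blk 20, set 0) → L1-HIT  vc=[]
3: 0xca (blk 25, set 1) → MISS  vc=[5]
4: 0x61 (blk 12, set 0) → MISS  vc=[5, 20]
5: 0xcb (blk 25, set 1) → L1-HIT  vc=[5, 20]
6: 0x40 (blk 8, set 0) → MISS  vc=[5, 20, 12]
7: 0x45 (blk 8, set 0) → L1-HIT  vc=[5, 20, 12]
8: 0xc7 (blk 24, set 0) → MISS  vc=[5, 20, 12, 8]
9: 0x24 (blk 4, set 0) → MISS  vc=[5, 20, 12, 8, 24]
10: 0x42 (blk 8, set 0) → VC-HIT  vc=[5, 20, 12, 4, 24]
11: 0x27 (blk 4, set 0) → VC-HIT  vc=[5, 20, 12, 8, 24]

VC = [5, 20, 12, 8, 24]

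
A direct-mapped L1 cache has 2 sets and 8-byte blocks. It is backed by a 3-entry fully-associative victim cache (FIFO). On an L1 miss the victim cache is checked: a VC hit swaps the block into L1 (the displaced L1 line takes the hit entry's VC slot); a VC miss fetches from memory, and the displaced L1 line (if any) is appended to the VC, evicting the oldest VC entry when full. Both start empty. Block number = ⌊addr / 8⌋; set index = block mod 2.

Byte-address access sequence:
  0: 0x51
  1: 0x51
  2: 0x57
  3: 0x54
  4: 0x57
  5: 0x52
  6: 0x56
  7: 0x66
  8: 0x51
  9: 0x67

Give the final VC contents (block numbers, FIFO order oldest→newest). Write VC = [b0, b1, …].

VC = [10]

  [0] addr=0x51 blk=10 s=0: MISS | VC []
  [1] addr=0x51 blk=10 s=0: L1-HIT | VC []
  [2] addr=0x57 blk=10 s=0: L1-HIT | VC []
  [3] addr=0x54 blk=10 s=0: L1-HIT | VC []
  [4] addr=0x57 blk=10 s=0: L1-HIT | VC []
  [5] addr=0x52 blk=10 s=0: L1-HIT | VC []
  [6] addr=0x56 blk=10 s=0: L1-HIT | VC []
  [7] addr=0x66 blk=12 s=0: MISS | VC [10]
  [8] addr=0x51 blk=10 s=0: VC-HIT | VC [12]
  [9] addr=0x67 blk=12 s=0: VC-HIT | VC [10]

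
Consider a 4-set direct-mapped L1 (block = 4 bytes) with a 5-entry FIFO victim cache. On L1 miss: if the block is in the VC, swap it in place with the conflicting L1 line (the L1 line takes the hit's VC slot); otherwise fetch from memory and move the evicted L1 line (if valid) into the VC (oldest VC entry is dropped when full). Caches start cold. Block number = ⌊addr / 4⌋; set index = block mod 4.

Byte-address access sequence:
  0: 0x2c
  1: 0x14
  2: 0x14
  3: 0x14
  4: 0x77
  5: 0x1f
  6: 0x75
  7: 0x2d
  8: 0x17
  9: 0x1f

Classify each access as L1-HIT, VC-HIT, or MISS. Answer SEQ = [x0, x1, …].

SEQ = [MISS, MISS, L1-HIT, L1-HIT, MISS, MISS, L1-HIT, VC-HIT, VC-HIT, VC-HIT]

0: 0x2c (blk 11, set 3) → MISS  vc=[]
1: 0x14 (blk 5, set 1) → MISS  vc=[]
2: 0x14 (blk 5, set 1) → L1-HIT  vc=[]
3: 0x14 (blk 5, set 1) → L1-HIT  vc=[]
4: 0x77 (blk 29, set 1) → MISS  vc=[5]
5: 0x1f (blk 7, set 3) → MISS  vc=[5, 11]
6: 0x75 (blk 29, set 1) → L1-HIT  vc=[5, 11]
7: 0x2d (blk 11, set 3) → VC-HIT  vc=[5, 7]
8: 0x17 (blk 5, set 1) → VC-HIT  vc=[29, 7]
9: 0x1f (blk 7, set 3) → VC-HIT  vc=[29, 11]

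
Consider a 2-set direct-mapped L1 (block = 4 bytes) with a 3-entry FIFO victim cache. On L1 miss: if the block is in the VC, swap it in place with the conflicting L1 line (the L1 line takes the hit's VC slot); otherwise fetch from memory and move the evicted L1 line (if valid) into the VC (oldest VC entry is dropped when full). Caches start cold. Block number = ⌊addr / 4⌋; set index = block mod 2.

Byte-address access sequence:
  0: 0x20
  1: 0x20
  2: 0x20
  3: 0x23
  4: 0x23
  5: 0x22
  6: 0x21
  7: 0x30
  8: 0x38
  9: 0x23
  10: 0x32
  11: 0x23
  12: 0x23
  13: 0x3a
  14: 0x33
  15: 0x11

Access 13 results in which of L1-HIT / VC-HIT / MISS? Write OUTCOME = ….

OUTCOME = VC-HIT

#0 0x20→b8/s0 MISS; vc=[]
#1 0x20→b8/s0 L1-HIT; vc=[]
#2 0x20→b8/s0 L1-HIT; vc=[]
#3 0x23→b8/s0 L1-HIT; vc=[]
#4 0x23→b8/s0 L1-HIT; vc=[]
#5 0x22→b8/s0 L1-HIT; vc=[]
#6 0x21→b8/s0 L1-HIT; vc=[]
#7 0x30→b12/s0 MISS; vc=[8]
#8 0x38→b14/s0 MISS; vc=[8,12]
#9 0x23→b8/s0 VC-HIT; vc=[14,12]
#10 0x32→b12/s0 VC-HIT; vc=[14,8]
#11 0x23→b8/s0 VC-HIT; vc=[14,12]
#12 0x23→b8/s0 L1-HIT; vc=[14,12]
#13 0x3a→b14/s0 VC-HIT; vc=[8,12]
#14 0x33→b12/s0 VC-HIT; vc=[8,14]
#15 0x11→b4/s0 MISS; vc=[8,14,12]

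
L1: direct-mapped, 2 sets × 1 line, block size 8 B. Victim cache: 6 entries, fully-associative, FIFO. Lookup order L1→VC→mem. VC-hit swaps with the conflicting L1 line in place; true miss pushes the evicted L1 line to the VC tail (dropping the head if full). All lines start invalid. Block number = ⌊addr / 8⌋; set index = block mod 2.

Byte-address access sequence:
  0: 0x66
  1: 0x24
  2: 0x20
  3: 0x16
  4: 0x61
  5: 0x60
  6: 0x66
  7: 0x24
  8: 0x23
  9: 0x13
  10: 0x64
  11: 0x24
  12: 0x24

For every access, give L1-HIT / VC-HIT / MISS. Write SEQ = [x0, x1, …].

SEQ = [MISS, MISS, L1-HIT, MISS, VC-HIT, L1-HIT, L1-HIT, VC-HIT, L1-HIT, VC-HIT, VC-HIT, VC-HIT, L1-HIT]

#0 0x66→b12/s0 MISS; vc=[]
#1 0x24→b4/s0 MISS; vc=[12]
#2 0x20→b4/s0 L1-HIT; vc=[12]
#3 0x16→b2/s0 MISS; vc=[12,4]
#4 0x61→b12/s0 VC-HIT; vc=[2,4]
#5 0x60→b12/s0 L1-HIT; vc=[2,4]
#6 0x66→b12/s0 L1-HIT; vc=[2,4]
#7 0x24→b4/s0 VC-HIT; vc=[2,12]
#8 0x23→b4/s0 L1-HIT; vc=[2,12]
#9 0x13→b2/s0 VC-HIT; vc=[4,12]
#10 0x64→b12/s0 VC-HIT; vc=[4,2]
#11 0x24→b4/s0 VC-HIT; vc=[12,2]
#12 0x24→b4/s0 L1-HIT; vc=[12,2]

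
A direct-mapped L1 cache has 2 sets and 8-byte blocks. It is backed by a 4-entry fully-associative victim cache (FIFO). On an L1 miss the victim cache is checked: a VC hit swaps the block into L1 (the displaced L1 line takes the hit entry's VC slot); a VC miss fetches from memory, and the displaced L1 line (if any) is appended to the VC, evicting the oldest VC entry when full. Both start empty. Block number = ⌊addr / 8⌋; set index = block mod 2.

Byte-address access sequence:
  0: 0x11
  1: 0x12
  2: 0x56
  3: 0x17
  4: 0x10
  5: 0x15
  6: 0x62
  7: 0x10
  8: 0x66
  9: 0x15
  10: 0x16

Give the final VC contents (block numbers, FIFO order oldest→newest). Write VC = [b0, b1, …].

0: 0x11 (blk 2, set 0) → MISS  vc=[]
1: 0x12 (blk 2, set 0) → L1-HIT  vc=[]
2: 0x56 (blk 10, set 0) → MISS  vc=[2]
3: 0x17 (blk 2, set 0) → VC-HIT  vc=[10]
4: 0x10 (blk 2, set 0) → L1-HIT  vc=[10]
5: 0x15 (blk 2, set 0) → L1-HIT  vc=[10]
6: 0x62 (blk 12, set 0) → MISS  vc=[10, 2]
7: 0x10 (blk 2, set 0) → VC-HIT  vc=[10, 12]
8: 0x66 (blk 12, set 0) → VC-HIT  vc=[10, 2]
9: 0x15 (blk 2, set 0) → VC-HIT  vc=[10, 12]
10: 0x16 (blk 2, set 0) → L1-HIT  vc=[10, 12]

VC = [10, 12]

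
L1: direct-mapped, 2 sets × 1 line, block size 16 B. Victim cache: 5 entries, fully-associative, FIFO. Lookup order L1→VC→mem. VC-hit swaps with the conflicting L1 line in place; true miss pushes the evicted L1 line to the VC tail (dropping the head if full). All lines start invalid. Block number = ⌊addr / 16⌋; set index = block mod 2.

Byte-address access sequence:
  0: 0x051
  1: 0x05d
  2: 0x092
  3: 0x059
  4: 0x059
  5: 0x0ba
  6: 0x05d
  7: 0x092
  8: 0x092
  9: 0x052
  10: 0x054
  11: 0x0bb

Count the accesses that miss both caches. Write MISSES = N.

#0 0x51→b5/s1 MISS; vc=[]
#1 0x5d→b5/s1 L1-HIT; vc=[]
#2 0x92→b9/s1 MISS; vc=[5]
#3 0x59→b5/s1 VC-HIT; vc=[9]
#4 0x59→b5/s1 L1-HIT; vc=[9]
#5 0xba→b11/s1 MISS; vc=[9,5]
#6 0x5d→b5/s1 VC-HIT; vc=[9,11]
#7 0x92→b9/s1 VC-HIT; vc=[5,11]
#8 0x92→b9/s1 L1-HIT; vc=[5,11]
#9 0x52→b5/s1 VC-HIT; vc=[9,11]
#10 0x54→b5/s1 L1-HIT; vc=[9,11]
#11 0xbb→b11/s1 VC-HIT; vc=[9,5]

MISSES = 3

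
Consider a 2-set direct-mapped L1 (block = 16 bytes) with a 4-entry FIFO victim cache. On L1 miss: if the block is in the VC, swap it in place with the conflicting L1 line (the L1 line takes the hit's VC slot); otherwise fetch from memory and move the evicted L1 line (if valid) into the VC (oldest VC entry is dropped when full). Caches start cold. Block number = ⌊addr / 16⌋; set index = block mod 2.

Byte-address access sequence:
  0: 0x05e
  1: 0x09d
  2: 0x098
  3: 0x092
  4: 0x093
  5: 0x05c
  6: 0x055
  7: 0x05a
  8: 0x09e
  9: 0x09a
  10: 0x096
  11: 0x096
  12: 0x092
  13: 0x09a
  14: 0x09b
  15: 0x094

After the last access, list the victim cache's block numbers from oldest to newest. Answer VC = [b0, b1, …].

0: 0x5e (blk 5, set 1) → MISS  vc=[]
1: 0x9d (blk 9, set 1) → MISS  vc=[5]
2: 0x98 (blk 9, set 1) → L1-HIT  vc=[5]
3: 0x92 (blk 9, set 1) → L1-HIT  vc=[5]
4: 0x93 (blk 9, set 1) → L1-HIT  vc=[5]
5: 0x5c (blk 5, set 1) → VC-HIT  vc=[9]
6: 0x55 (blk 5, set 1) → L1-HIT  vc=[9]
7: 0x5a (blk 5, set 1) → L1-HIT  vc=[9]
8: 0x9e (blk 9, set 1) → VC-HIT  vc=[5]
9: 0x9a (blk 9, set 1) → L1-HIT  vc=[5]
10: 0x96 (blk 9, set 1) → L1-HIT  vc=[5]
11: 0x96 (blk 9, set 1) → L1-HIT  vc=[5]
12: 0x92 (blk 9, set 1) → L1-HIT  vc=[5]
13: 0x9a (blk 9, set 1) → L1-HIT  vc=[5]
14: 0x9b (blk 9, set 1) → L1-HIT  vc=[5]
15: 0x94 (blk 9, set 1) → L1-HIT  vc=[5]

VC = [5]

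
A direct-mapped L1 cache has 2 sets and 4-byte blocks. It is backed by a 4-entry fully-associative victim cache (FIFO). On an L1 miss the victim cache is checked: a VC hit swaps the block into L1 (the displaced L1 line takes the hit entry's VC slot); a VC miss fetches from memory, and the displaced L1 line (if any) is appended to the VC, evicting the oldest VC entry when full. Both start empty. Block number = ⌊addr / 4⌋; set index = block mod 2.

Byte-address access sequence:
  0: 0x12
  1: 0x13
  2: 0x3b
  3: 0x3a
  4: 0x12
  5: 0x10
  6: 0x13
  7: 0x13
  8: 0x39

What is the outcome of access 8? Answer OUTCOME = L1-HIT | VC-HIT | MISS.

OUTCOME = VC-HIT

  [0] addr=0x12 blk=4 s=0: MISS | VC []
  [1] addr=0x13 blk=4 s=0: L1-HIT | VC []
  [2] addr=0x3b blk=14 s=0: MISS | VC [4]
  [3] addr=0x3a blk=14 s=0: L1-HIT | VC [4]
  [4] addr=0x12 blk=4 s=0: VC-HIT | VC [14]
  [5] addr=0x10 blk=4 s=0: L1-HIT | VC [14]
  [6] addr=0x13 blk=4 s=0: L1-HIT | VC [14]
  [7] addr=0x13 blk=4 s=0: L1-HIT | VC [14]
  [8] addr=0x39 blk=14 s=0: VC-HIT | VC [4]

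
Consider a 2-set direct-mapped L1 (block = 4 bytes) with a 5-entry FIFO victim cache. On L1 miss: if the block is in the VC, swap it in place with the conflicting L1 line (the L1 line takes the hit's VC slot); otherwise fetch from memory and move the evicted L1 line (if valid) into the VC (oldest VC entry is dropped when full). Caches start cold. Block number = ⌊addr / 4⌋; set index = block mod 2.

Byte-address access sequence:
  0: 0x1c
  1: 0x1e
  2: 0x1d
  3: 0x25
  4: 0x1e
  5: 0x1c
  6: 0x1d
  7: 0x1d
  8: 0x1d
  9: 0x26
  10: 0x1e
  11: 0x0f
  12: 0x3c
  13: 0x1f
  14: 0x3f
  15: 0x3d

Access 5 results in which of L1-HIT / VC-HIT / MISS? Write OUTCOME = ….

0: 0x1c (blk 7, set 1) → MISS  vc=[]
1: 0x1e (blk 7, set 1) → L1-HIT  vc=[]
2: 0x1d (blk 7, set 1) → L1-HIT  vc=[]
3: 0x25 (blk 9, set 1) → MISS  vc=[7]
4: 0x1e (blk 7, set 1) → VC-HIT  vc=[9]
5: 0x1c (blk 7, set 1) → L1-HIT  vc=[9]
6: 0x1d (blk 7, set 1) → L1-HIT  vc=[9]
7: 0x1d (blk 7, set 1) → L1-HIT  vc=[9]
8: 0x1d (blk 7, set 1) → L1-HIT  vc=[9]
9: 0x26 (blk 9, set 1) → VC-HIT  vc=[7]
10: 0x1e (blk 7, set 1) → VC-HIT  vc=[9]
11: 0xf (blk 3, set 1) → MISS  vc=[9, 7]
12: 0x3c (blk 15, set 1) → MISS  vc=[9, 7, 3]
13: 0x1f (blk 7, set 1) → VC-HIT  vc=[9, 15, 3]
14: 0x3f (blk 15, set 1) → VC-HIT  vc=[9, 7, 3]
15: 0x3d (blk 15, set 1) → L1-HIT  vc=[9, 7, 3]

OUTCOME = L1-HIT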